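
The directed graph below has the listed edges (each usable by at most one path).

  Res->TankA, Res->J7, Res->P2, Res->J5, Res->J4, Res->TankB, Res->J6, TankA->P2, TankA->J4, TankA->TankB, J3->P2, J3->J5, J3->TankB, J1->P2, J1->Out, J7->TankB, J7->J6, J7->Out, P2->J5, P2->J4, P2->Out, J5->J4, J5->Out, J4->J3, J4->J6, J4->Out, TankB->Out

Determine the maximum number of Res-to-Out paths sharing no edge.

Assign every edge capacity 1; by Menger, the answer equals the max flow.
Path Res→J7→Out (+1); total 1.
Path Res→P2→Out (+1); total 2.
Path Res→J5→Out (+1); total 3.
Path Res→J4→Out (+1); total 4.
Path Res→TankB→Out (+1); total 5.
No residual Res→Out path; max flow = 5.
Certifying cut of size 5: {J4→Out, J5→Out, P2→Out, Res→J7, TankB→Out}.

5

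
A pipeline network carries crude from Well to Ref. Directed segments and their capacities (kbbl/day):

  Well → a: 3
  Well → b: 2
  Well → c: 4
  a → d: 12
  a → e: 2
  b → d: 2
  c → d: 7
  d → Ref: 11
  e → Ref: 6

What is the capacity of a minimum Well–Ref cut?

Augment Well→a→d→Ref: bottleneck 3, flow now 3.
Augment Well→b→d→Ref: bottleneck 2, flow now 5.
Augment Well→c→d→Ref: bottleneck 4, flow now 9.
No augmenting path remains; maximum flow = 9.
By max-flow min-cut, the minimum cut capacity equals the max flow.
In the residual graph, reachable from Well: {Well}.
Min-cut edges: Well→a (3), Well→b (2), Well→c (4); capacity 3 + 2 + 4 = 9.

9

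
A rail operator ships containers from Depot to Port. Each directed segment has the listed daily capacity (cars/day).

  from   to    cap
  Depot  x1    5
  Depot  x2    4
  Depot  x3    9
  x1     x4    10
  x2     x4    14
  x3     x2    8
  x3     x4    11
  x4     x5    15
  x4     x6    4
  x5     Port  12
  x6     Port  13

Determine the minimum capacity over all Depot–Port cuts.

Augment Depot→x1→x4→x5→Port: bottleneck 5, flow now 5.
Augment Depot→x2→x4→x5→Port: bottleneck 4, flow now 9.
Augment Depot→x3→x4→x5→Port: bottleneck 3, flow now 12.
Augment Depot→x3→x4→x6→Port: bottleneck 4, flow now 16.
No augmenting path remains; maximum flow = 16.
By max-flow min-cut, the minimum cut capacity equals the max flow.
In the residual graph, reachable from Depot: {Depot, x1, x2, x3, x4, x5}.
Min-cut edges: x4→x6 (4), x5→Port (12); capacity 4 + 12 = 16.

16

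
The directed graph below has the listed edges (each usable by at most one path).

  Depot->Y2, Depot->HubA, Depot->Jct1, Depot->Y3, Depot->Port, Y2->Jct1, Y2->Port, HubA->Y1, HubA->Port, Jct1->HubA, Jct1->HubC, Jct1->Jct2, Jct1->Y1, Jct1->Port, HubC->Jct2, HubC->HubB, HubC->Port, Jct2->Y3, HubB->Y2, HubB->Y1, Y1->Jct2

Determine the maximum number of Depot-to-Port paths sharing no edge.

Assign every edge capacity 1; by Menger, the answer equals the max flow.
Path Depot→Port (+1); total 1.
Path Depot→Y2→Port (+1); total 2.
Path Depot→HubA→Port (+1); total 3.
Path Depot→Jct1→Port (+1); total 4.
No residual Depot→Port path; max flow = 4.
Certifying cut of size 4: {Depot→HubA, Depot→Jct1, Depot→Port, Depot→Y2}.

4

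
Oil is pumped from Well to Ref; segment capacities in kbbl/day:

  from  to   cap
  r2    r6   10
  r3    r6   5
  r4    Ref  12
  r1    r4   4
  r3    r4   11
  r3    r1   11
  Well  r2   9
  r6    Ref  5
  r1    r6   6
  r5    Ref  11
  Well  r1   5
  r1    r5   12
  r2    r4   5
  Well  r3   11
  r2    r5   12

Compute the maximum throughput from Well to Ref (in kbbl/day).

Augment Well→r1→r4→Ref: bottleneck 4, flow now 4.
Augment Well→r1→r5→Ref: bottleneck 1, flow now 5.
Augment Well→r2→r4→Ref: bottleneck 5, flow now 10.
Augment Well→r2→r5→Ref: bottleneck 4, flow now 14.
Augment Well→r3→r4→Ref: bottleneck 3, flow now 17.
Augment Well→r3→r6→Ref: bottleneck 5, flow now 22.
Augment Well→r3→r1→r5→Ref: bottleneck 3, flow now 25.
No augmenting path remains; maximum flow = 25.
In the residual graph, reachable from Well: {Well}.
Min-cut edges: Well→r1 (5), Well→r2 (9), Well→r3 (11); capacity 5 + 9 + 11 = 25.
This cut is saturated, so no flow can exceed 25.

25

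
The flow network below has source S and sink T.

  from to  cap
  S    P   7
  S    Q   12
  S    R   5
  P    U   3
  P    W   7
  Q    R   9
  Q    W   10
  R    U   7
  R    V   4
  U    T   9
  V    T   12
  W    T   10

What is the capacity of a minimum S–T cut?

Augment S→P→U→T: bottleneck 3, flow now 3.
Augment S→P→W→T: bottleneck 4, flow now 7.
Augment S→Q→W→T: bottleneck 6, flow now 13.
Augment S→R→U→T: bottleneck 5, flow now 18.
Augment S→Q→R→U→T: bottleneck 1, flow now 19.
Augment S→Q→R→V→T: bottleneck 4, flow now 23.
No augmenting path remains; maximum flow = 23.
By max-flow min-cut, the minimum cut capacity equals the max flow.
In the residual graph, reachable from S: {S, P, Q, R, U, W}.
Min-cut edges: R→V (4), U→T (9), W→T (10); capacity 4 + 9 + 10 = 23.

23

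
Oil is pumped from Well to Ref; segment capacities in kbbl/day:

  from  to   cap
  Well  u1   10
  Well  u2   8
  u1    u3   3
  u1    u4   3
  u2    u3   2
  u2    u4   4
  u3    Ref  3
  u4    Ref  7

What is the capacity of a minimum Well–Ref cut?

10

Augment Well→u1→u3→Ref: bottleneck 3, flow now 3.
Augment Well→u1→u4→Ref: bottleneck 3, flow now 6.
Augment Well→u2→u4→Ref: bottleneck 4, flow now 10.
No augmenting path remains; maximum flow = 10.
By max-flow min-cut, the minimum cut capacity equals the max flow.
In the residual graph, reachable from Well: {Well, u1, u2, u3}.
Min-cut edges: u1→u4 (3), u2→u4 (4), u3→Ref (3); capacity 3 + 4 + 3 = 10.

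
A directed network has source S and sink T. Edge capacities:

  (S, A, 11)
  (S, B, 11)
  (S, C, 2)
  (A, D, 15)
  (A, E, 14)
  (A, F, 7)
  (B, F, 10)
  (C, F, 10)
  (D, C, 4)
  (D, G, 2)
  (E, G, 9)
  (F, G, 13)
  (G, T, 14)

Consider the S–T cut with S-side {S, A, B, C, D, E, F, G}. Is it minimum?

Given cut capacity: 14 = 14.
Augment S→A→D→G→T: bottleneck 2, flow now 2.
Augment S→A→E→G→T: bottleneck 9, flow now 11.
Augment S→B→F→G→T: bottleneck 3, flow now 14.
No augmenting path remains; maximum flow = 14.
Cut capacity 14 equals the max flow, so it is a minimum cut.

Yes — it is a minimum cut (capacity 14).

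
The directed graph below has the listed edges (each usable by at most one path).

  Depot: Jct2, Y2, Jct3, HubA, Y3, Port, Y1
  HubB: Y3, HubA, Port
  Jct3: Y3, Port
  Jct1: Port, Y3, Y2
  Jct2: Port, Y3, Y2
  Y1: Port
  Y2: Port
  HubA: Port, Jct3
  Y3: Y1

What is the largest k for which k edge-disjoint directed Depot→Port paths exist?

6

Assign every edge capacity 1; by Menger, the answer equals the max flow.
Path Depot→Port (+1); total 1.
Path Depot→Jct2→Port (+1); total 2.
Path Depot→HubA→Port (+1); total 3.
Path Depot→Jct3→Port (+1); total 4.
Path Depot→Y2→Port (+1); total 5.
Path Depot→Y1→Port (+1); total 6.
No residual Depot→Port path; max flow = 6.
Certifying cut of size 6: {Depot→HubA, Depot→Jct2, Depot→Jct3, Depot→Port, Depot→Y2, Y1→Port}.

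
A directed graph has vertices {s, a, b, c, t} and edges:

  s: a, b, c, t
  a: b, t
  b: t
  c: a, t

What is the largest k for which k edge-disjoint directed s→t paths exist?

Assign every edge capacity 1; by Menger, the answer equals the max flow.
Path s→t (+1); total 1.
Path s→a→t (+1); total 2.
Path s→b→t (+1); total 3.
Path s→c→t (+1); total 4.
No residual s→t path; max flow = 4.
Certifying cut of size 4: {s→a, s→b, s→c, s→t}.

4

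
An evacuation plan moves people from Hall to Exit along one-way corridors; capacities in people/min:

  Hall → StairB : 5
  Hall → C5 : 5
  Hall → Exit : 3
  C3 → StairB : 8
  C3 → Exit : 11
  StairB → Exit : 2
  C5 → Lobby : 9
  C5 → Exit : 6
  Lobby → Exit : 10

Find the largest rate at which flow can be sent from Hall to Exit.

Augment Hall→Exit: bottleneck 3, flow now 3.
Augment Hall→StairB→Exit: bottleneck 2, flow now 5.
Augment Hall→C5→Exit: bottleneck 5, flow now 10.
No augmenting path remains; maximum flow = 10.
In the residual graph, reachable from Hall: {Hall, StairB}.
Min-cut edges: Hall→C5 (5), Hall→Exit (3), StairB→Exit (2); capacity 5 + 3 + 2 = 10.
This cut is saturated, so no flow can exceed 10.

10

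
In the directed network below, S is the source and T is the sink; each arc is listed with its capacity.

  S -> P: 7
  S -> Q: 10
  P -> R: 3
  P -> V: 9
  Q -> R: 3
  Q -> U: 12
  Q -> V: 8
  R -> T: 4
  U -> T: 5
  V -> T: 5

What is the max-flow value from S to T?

Augment S→P→R→T: bottleneck 3, flow now 3.
Augment S→P→V→T: bottleneck 4, flow now 7.
Augment S→Q→R→T: bottleneck 1, flow now 8.
Augment S→Q→U→T: bottleneck 5, flow now 13.
Augment S→Q→V→T: bottleneck 1, flow now 14.
No augmenting path remains; maximum flow = 14.
In the residual graph, reachable from S: {S, P, Q, R, U, V}.
Min-cut edges: R→T (4), U→T (5), V→T (5); capacity 4 + 5 + 5 = 14.
This cut is saturated, so no flow can exceed 14.

14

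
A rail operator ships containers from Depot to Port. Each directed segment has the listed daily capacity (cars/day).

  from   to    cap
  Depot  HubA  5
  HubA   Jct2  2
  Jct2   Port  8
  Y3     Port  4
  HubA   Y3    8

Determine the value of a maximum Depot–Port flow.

Augment Depot→HubA→Jct2→Port: bottleneck 2, flow now 2.
Augment Depot→HubA→Y3→Port: bottleneck 3, flow now 5.
No augmenting path remains; maximum flow = 5.
In the residual graph, reachable from Depot: {Depot}.
Min-cut edges: Depot→HubA (5); capacity 5 = 5.
This cut is saturated, so no flow can exceed 5.

5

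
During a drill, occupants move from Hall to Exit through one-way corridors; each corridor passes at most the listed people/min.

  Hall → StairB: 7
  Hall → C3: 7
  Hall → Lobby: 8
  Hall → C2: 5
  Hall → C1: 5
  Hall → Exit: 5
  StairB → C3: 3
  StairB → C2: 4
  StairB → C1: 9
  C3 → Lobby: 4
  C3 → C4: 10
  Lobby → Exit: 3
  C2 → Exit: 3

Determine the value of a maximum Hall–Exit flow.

11

Augment Hall→Exit: bottleneck 5, flow now 5.
Augment Hall→Lobby→Exit: bottleneck 3, flow now 8.
Augment Hall→C2→Exit: bottleneck 3, flow now 11.
No augmenting path remains; maximum flow = 11.
In the residual graph, reachable from Hall: {Hall, StairB, C3, Lobby, C2, C1, C4}.
Min-cut edges: Hall→Exit (5), Lobby→Exit (3), C2→Exit (3); capacity 5 + 3 + 3 = 11.
This cut is saturated, so no flow can exceed 11.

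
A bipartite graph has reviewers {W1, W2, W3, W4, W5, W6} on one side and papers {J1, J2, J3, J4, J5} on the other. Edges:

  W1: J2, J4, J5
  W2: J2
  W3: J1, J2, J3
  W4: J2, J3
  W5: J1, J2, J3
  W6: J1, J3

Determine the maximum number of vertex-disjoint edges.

Unit-capacity flow: source→left, listed edges, right→sink; max matching = max flow.
Augmenting path W1→J2 (+1); matched 1.
Augmenting path W3→J1 (+1); matched 2.
Augmenting path W4→J3 (+1); matched 3.
Augmenting path W2→J2→W1→J4 (+1); matched 4.
No augmenting path remains; maximum matching = 4.
König certificate: {W1, J1, J2, J3} is a vertex cover of size 4 (every listed pair touches it), so no matching can be larger.

4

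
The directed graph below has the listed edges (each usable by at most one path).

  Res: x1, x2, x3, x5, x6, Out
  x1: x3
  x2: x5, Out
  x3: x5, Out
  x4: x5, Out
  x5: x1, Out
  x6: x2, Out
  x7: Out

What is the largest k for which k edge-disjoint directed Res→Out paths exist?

5

Assign every edge capacity 1; by Menger, the answer equals the max flow.
Path Res→Out (+1); total 1.
Path Res→x2→Out (+1); total 2.
Path Res→x3→Out (+1); total 3.
Path Res→x5→Out (+1); total 4.
Path Res→x6→Out (+1); total 5.
No residual Res→Out path; max flow = 5.
Certifying cut of size 5: {Res→Out, Res→x2, Res→x6, x3→Out, x5→Out}.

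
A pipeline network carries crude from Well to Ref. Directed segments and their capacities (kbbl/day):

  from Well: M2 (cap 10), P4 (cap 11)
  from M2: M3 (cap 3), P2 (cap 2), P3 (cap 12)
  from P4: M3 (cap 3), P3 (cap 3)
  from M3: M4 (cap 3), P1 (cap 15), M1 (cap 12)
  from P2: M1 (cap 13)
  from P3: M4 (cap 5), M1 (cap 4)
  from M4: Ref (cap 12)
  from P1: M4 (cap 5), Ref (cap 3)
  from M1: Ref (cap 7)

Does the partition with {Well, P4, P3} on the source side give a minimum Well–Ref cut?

Given cut capacity: 10 + 3 + 5 + 4 = 22.
Augment Well→M2→M3→M4→Ref: bottleneck 3, flow now 3.
Augment Well→M2→P2→M1→Ref: bottleneck 2, flow now 5.
Augment Well→M2→P3→M4→Ref: bottleneck 5, flow now 10.
Augment Well→P4→M3→P1→Ref: bottleneck 3, flow now 13.
Augment Well→P4→P3→M1→Ref: bottleneck 3, flow now 16.
No augmenting path remains; maximum flow = 16.
In the residual graph, reachable from Well: {Well, P4}.
Min-cut edges: Well→M2 (10), P4→M3 (3), P4→P3 (3); capacity 10 + 3 + 3 = 16.
Cut capacity 22 exceeds the max flow 16, so it is not minimum.

No — its capacity is 22, but the minimum cut has capacity 16.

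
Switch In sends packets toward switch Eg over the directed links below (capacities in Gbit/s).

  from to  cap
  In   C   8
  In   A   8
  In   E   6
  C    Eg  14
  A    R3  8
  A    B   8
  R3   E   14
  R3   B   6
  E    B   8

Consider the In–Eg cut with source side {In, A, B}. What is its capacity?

Edges leaving {In, A, B}: In→C (8), In→E (6), A→R3 (8).
Cut capacity = 8 + 6 + 8 = 22.

22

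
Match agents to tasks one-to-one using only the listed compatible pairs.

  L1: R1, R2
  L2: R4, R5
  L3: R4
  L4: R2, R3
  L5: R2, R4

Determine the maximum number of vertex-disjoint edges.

5

Unit-capacity flow: source→left, listed edges, right→sink; max matching = max flow.
Augmenting path L1→R1 (+1); matched 1.
Augmenting path L2→R4 (+1); matched 2.
Augmenting path L4→R2 (+1); matched 3.
Augmenting path L3→R4→L2→R5 (+1); matched 4.
Augmenting path L5→R2→L4→R3 (+1); matched 5.
No augmenting path remains; maximum matching = 5.
König certificate: {L1, L2, L3, L4, L5} is a vertex cover of size 5 (every listed pair touches it), so no matching can be larger.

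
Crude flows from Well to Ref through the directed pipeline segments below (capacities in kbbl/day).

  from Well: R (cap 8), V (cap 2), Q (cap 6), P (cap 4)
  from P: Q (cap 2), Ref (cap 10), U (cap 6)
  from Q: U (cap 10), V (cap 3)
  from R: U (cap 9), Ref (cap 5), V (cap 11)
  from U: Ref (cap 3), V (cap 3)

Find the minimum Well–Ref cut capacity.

Augment Well→P→Ref: bottleneck 4, flow now 4.
Augment Well→R→Ref: bottleneck 5, flow now 9.
Augment Well→Q→U→Ref: bottleneck 3, flow now 12.
No augmenting path remains; maximum flow = 12.
By max-flow min-cut, the minimum cut capacity equals the max flow.
In the residual graph, reachable from Well: {Well, Q, R, U, V}.
Min-cut edges: Well→P (4), R→Ref (5), U→Ref (3); capacity 4 + 5 + 3 = 12.

12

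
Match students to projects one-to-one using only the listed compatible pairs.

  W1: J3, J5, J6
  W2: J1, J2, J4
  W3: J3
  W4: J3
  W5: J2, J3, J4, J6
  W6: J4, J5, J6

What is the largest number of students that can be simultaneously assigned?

Unit-capacity flow: source→left, listed edges, right→sink; max matching = max flow.
Augmenting path W1→J3 (+1); matched 1.
Augmenting path W2→J1 (+1); matched 2.
Augmenting path W5→J2 (+1); matched 3.
Augmenting path W6→J4 (+1); matched 4.
Augmenting path W3→J3→W1→J5 (+1); matched 5.
No augmenting path remains; maximum matching = 5.
König certificate: {W1, W2, W5, W6, J3} is a vertex cover of size 5 (every listed pair touches it), so no matching can be larger.

5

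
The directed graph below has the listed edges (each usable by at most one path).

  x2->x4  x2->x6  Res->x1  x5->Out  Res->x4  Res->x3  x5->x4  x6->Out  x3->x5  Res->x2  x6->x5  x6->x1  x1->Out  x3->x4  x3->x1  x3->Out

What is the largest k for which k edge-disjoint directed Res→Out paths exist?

3

Assign every edge capacity 1; by Menger, the answer equals the max flow.
Path Res→x1→Out (+1); total 1.
Path Res→x3→Out (+1); total 2.
Path Res→x2→x6→Out (+1); total 3.
No residual Res→Out path; max flow = 3.
Certifying cut of size 3: {Res→x1, Res→x2, Res→x3}.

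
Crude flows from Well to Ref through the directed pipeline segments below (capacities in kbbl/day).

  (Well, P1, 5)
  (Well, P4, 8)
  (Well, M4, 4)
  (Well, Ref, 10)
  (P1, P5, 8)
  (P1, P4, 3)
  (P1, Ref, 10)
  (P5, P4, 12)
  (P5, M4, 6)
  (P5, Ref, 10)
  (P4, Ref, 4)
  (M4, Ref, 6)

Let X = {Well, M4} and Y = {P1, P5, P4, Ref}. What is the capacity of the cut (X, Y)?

Edges leaving {Well, M4}: Well→P1 (5), Well→P4 (8), Well→Ref (10), M4→Ref (6).
Cut capacity = 5 + 8 + 10 + 6 = 29.

29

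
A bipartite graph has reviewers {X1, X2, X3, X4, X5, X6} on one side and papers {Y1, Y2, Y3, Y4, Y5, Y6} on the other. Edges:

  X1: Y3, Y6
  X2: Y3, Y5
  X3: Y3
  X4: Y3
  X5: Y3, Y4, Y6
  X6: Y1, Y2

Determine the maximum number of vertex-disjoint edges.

5

Unit-capacity flow: source→left, listed edges, right→sink; max matching = max flow.
Augmenting path X1→Y3 (+1); matched 1.
Augmenting path X2→Y5 (+1); matched 2.
Augmenting path X5→Y4 (+1); matched 3.
Augmenting path X6→Y1 (+1); matched 4.
Augmenting path X3→Y3→X1→Y6 (+1); matched 5.
No augmenting path remains; maximum matching = 5.
König certificate: {X1, X2, X5, X6, Y3} is a vertex cover of size 5 (every listed pair touches it), so no matching can be larger.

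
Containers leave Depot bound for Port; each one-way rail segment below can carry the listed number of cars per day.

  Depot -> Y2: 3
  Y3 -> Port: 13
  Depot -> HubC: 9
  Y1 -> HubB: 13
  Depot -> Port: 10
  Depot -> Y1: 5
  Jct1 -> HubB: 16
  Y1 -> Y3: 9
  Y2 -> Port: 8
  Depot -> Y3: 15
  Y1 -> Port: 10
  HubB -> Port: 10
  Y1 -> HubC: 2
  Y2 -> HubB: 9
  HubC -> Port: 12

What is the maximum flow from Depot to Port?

40

Augment Depot→Port: bottleneck 10, flow now 10.
Augment Depot→Y1→Port: bottleneck 5, flow now 15.
Augment Depot→Y3→Port: bottleneck 13, flow now 28.
Augment Depot→HubC→Port: bottleneck 9, flow now 37.
Augment Depot→Y2→Port: bottleneck 3, flow now 40.
No augmenting path remains; maximum flow = 40.
In the residual graph, reachable from Depot: {Depot, Y3}.
Min-cut edges: Depot→Y1 (5), Depot→HubC (9), Depot→Y2 (3), Depot→Port (10), Y3→Port (13); capacity 5 + 9 + 3 + 10 + 13 = 40.
This cut is saturated, so no flow can exceed 40.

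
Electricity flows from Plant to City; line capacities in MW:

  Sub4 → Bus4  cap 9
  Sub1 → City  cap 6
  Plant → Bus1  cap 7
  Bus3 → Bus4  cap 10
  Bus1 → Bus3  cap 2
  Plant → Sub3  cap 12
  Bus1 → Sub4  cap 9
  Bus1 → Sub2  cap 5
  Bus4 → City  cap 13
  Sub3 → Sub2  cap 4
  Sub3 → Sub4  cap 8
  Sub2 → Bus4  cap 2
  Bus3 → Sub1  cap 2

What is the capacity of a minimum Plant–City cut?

13

Augment Plant→Sub3→Sub2→Bus4→City: bottleneck 2, flow now 2.
Augment Plant→Sub3→Sub4→Bus4→City: bottleneck 8, flow now 10.
Augment Plant→Bus1→Bus3→Sub1→City: bottleneck 2, flow now 12.
Augment Plant→Bus1→Sub4→Bus4→City: bottleneck 1, flow now 13.
No augmenting path remains; maximum flow = 13.
By max-flow min-cut, the minimum cut capacity equals the max flow.
In the residual graph, reachable from Plant: {Plant, Sub3, Bus1, Sub2, Sub4}.
Min-cut edges: Bus1→Bus3 (2), Sub2→Bus4 (2), Sub4→Bus4 (9); capacity 2 + 2 + 9 = 13.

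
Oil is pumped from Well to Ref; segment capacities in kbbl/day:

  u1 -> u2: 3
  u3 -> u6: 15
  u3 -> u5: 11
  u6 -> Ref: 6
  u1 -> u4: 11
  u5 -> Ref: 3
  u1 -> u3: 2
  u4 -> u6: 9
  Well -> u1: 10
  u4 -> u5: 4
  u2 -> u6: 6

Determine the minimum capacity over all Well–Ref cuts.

9

Augment Well→u1→u2→u6→Ref: bottleneck 3, flow now 3.
Augment Well→u1→u3→u5→Ref: bottleneck 2, flow now 5.
Augment Well→u1→u4→u5→Ref: bottleneck 1, flow now 6.
Augment Well→u1→u4→u6→Ref: bottleneck 3, flow now 9.
No augmenting path remains; maximum flow = 9.
By max-flow min-cut, the minimum cut capacity equals the max flow.
In the residual graph, reachable from Well: {Well, u1, u2, u3, u4, u5, u6}.
Min-cut edges: u5→Ref (3), u6→Ref (6); capacity 3 + 6 = 9.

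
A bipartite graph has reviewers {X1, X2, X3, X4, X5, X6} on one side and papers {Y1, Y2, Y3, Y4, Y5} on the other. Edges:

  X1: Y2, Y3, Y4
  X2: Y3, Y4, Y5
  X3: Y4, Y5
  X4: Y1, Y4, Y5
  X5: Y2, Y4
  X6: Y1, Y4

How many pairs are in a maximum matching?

Unit-capacity flow: source→left, listed edges, right→sink; max matching = max flow.
Augmenting path X1→Y2 (+1); matched 1.
Augmenting path X2→Y3 (+1); matched 2.
Augmenting path X3→Y4 (+1); matched 3.
Augmenting path X4→Y1 (+1); matched 4.
Augmenting path X5→Y4→X3→Y5 (+1); matched 5.
No augmenting path remains; maximum matching = 5.
König certificate: {Y1, Y2, Y3, Y4, Y5} is a vertex cover of size 5 (every listed pair touches it), so no matching can be larger.

5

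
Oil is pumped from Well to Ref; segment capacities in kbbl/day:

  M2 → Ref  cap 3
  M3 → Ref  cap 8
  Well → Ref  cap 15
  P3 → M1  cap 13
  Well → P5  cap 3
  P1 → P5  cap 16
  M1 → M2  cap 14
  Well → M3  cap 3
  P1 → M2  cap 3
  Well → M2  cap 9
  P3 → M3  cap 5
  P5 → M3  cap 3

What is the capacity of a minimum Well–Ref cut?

24

Augment Well→Ref: bottleneck 15, flow now 15.
Augment Well→M3→Ref: bottleneck 3, flow now 18.
Augment Well→M2→Ref: bottleneck 3, flow now 21.
Augment Well→P5→M3→Ref: bottleneck 3, flow now 24.
No augmenting path remains; maximum flow = 24.
By max-flow min-cut, the minimum cut capacity equals the max flow.
In the residual graph, reachable from Well: {Well, M2}.
Min-cut edges: Well→M3 (3), Well→P5 (3), Well→Ref (15), M2→Ref (3); capacity 3 + 3 + 15 + 3 = 24.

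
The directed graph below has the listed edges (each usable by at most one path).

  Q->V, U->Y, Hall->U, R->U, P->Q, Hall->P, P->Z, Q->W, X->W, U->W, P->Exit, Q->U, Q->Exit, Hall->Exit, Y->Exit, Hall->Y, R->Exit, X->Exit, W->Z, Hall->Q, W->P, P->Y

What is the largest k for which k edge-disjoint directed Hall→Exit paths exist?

4

Assign every edge capacity 1; by Menger, the answer equals the max flow.
Path Hall→Exit (+1); total 1.
Path Hall→P→Exit (+1); total 2.
Path Hall→Q→Exit (+1); total 3.
Path Hall→Y→Exit (+1); total 4.
No residual Hall→Exit path; max flow = 4.
Certifying cut of size 4: {Hall→Exit, P→Exit, Q→Exit, Y→Exit}.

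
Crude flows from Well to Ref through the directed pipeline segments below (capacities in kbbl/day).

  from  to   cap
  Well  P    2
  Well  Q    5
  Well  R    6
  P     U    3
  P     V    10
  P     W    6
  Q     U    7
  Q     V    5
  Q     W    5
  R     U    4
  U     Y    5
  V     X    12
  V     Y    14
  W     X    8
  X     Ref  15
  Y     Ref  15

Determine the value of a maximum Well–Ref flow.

11

Augment Well→P→U→Y→Ref: bottleneck 2, flow now 2.
Augment Well→Q→U→Y→Ref: bottleneck 3, flow now 5.
Augment Well→Q→V→X→Ref: bottleneck 2, flow now 7.
Augment Well→R→U→P→V→X→Ref: bottleneck 2, flow now 9. (uses reverse residual edge)
Augment Well→R→U→Q→V→X→Ref: bottleneck 2, flow now 11. (uses reverse residual edge)
No augmenting path remains; maximum flow = 11.
In the residual graph, reachable from Well: {Well, R}.
Min-cut edges: Well→P (2), Well→Q (5), R→U (4); capacity 2 + 5 + 4 = 11.
This cut is saturated, so no flow can exceed 11.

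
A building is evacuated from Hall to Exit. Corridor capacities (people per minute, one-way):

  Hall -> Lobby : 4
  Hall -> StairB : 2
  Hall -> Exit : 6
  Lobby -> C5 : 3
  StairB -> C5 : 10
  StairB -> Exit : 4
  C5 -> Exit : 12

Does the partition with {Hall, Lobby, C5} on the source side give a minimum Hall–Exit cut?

Given cut capacity: 2 + 6 + 12 = 20.
Augment Hall→Exit: bottleneck 6, flow now 6.
Augment Hall→StairB→Exit: bottleneck 2, flow now 8.
Augment Hall→Lobby→C5→Exit: bottleneck 3, flow now 11.
No augmenting path remains; maximum flow = 11.
In the residual graph, reachable from Hall: {Hall, Lobby}.
Min-cut edges: Hall→StairB (2), Hall→Exit (6), Lobby→C5 (3); capacity 2 + 6 + 3 = 11.
Cut capacity 20 exceeds the max flow 11, so it is not minimum.

No — its capacity is 20, but the minimum cut has capacity 11.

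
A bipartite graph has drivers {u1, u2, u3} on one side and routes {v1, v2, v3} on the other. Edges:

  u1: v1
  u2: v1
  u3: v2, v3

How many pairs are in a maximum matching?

Unit-capacity flow: source→left, listed edges, right→sink; max matching = max flow.
Augmenting path u1→v1 (+1); matched 1.
Augmenting path u3→v2 (+1); matched 2.
No augmenting path remains; maximum matching = 2.
König certificate: {u3, v1} is a vertex cover of size 2 (every listed pair touches it), so no matching can be larger.

2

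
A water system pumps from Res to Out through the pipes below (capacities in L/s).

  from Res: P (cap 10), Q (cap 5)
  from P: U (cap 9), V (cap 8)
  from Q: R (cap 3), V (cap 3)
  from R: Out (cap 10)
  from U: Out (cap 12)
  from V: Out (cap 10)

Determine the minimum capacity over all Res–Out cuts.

15

Augment Res→P→U→Out: bottleneck 9, flow now 9.
Augment Res→P→V→Out: bottleneck 1, flow now 10.
Augment Res→Q→R→Out: bottleneck 3, flow now 13.
Augment Res→Q→V→Out: bottleneck 2, flow now 15.
No augmenting path remains; maximum flow = 15.
By max-flow min-cut, the minimum cut capacity equals the max flow.
In the residual graph, reachable from Res: {Res}.
Min-cut edges: Res→P (10), Res→Q (5); capacity 10 + 5 = 15.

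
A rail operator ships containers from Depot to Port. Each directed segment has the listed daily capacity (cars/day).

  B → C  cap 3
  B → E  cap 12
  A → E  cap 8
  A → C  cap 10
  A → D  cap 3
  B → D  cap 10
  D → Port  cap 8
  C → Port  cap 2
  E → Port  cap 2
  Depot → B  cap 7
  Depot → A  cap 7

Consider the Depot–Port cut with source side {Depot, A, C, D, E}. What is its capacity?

Edges leaving {Depot, A, C, D, E}: Depot→B (7), C→Port (2), D→Port (8), E→Port (2).
Cut capacity = 7 + 2 + 8 + 2 = 19.

19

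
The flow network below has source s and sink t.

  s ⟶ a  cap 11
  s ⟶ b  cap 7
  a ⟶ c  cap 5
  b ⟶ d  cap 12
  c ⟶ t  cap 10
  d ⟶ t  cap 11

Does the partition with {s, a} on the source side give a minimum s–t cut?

Yes — it is a minimum cut (capacity 12).

Given cut capacity: 7 + 5 = 12.
Augment s→a→c→t: bottleneck 5, flow now 5.
Augment s→b→d→t: bottleneck 7, flow now 12.
No augmenting path remains; maximum flow = 12.
Cut capacity 12 equals the max flow, so it is a minimum cut.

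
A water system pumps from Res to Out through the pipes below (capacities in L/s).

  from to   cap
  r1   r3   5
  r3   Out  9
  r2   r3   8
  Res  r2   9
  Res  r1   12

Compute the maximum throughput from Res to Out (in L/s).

Augment Res→r1→r3→Out: bottleneck 5, flow now 5.
Augment Res→r2→r3→Out: bottleneck 4, flow now 9.
No augmenting path remains; maximum flow = 9.
In the residual graph, reachable from Res: {Res, r1, r2, r3}.
Min-cut edges: r3→Out (9); capacity 9 = 9.
This cut is saturated, so no flow can exceed 9.

9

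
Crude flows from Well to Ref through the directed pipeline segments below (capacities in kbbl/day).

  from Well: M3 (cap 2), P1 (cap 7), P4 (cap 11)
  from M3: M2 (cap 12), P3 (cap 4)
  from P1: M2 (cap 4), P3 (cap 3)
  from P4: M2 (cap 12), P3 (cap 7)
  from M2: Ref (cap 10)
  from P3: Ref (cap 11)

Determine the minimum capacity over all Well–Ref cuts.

20

Augment Well→M3→M2→Ref: bottleneck 2, flow now 2.
Augment Well→P1→M2→Ref: bottleneck 4, flow now 6.
Augment Well→P1→P3→Ref: bottleneck 3, flow now 9.
Augment Well→P4→M2→Ref: bottleneck 4, flow now 13.
Augment Well→P4→P3→Ref: bottleneck 7, flow now 20.
No augmenting path remains; maximum flow = 20.
By max-flow min-cut, the minimum cut capacity equals the max flow.
In the residual graph, reachable from Well: {Well}.
Min-cut edges: Well→M3 (2), Well→P1 (7), Well→P4 (11); capacity 2 + 7 + 11 = 20.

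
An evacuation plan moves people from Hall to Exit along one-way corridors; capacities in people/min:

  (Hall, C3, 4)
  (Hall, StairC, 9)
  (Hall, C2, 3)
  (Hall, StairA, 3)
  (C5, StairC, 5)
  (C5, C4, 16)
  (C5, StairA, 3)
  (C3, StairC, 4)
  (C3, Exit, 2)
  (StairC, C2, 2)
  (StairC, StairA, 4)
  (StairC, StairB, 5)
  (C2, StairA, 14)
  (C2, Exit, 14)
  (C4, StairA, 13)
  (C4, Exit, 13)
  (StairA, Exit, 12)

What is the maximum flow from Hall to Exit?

Augment Hall→C3→Exit: bottleneck 2, flow now 2.
Augment Hall→C2→Exit: bottleneck 3, flow now 5.
Augment Hall→StairA→Exit: bottleneck 3, flow now 8.
Augment Hall→StairC→C2→Exit: bottleneck 2, flow now 10.
Augment Hall→StairC→StairA→Exit: bottleneck 4, flow now 14.
No augmenting path remains; maximum flow = 14.
In the residual graph, reachable from Hall: {Hall, C3, StairC, StairB}.
Min-cut edges: Hall→C2 (3), Hall→StairA (3), C3→Exit (2), StairC→C2 (2), StairC→StairA (4); capacity 3 + 3 + 2 + 2 + 4 = 14.
This cut is saturated, so no flow can exceed 14.

14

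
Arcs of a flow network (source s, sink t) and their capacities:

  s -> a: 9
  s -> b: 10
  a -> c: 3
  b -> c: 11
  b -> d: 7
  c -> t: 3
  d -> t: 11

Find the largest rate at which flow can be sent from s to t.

10

Augment s→a→c→t: bottleneck 3, flow now 3.
Augment s→b→d→t: bottleneck 7, flow now 10.
No augmenting path remains; maximum flow = 10.
In the residual graph, reachable from s: {s, a, b, c}.
Min-cut edges: b→d (7), c→t (3); capacity 7 + 3 = 10.
This cut is saturated, so no flow can exceed 10.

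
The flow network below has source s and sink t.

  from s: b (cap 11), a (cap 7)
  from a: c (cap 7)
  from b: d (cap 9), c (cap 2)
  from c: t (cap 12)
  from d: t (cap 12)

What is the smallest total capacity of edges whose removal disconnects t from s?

18

Augment s→a→c→t: bottleneck 7, flow now 7.
Augment s→b→c→t: bottleneck 2, flow now 9.
Augment s→b→d→t: bottleneck 9, flow now 18.
No augmenting path remains; maximum flow = 18.
By max-flow min-cut, the minimum cut capacity equals the max flow.
In the residual graph, reachable from s: {s}.
Min-cut edges: s→a (7), s→b (11); capacity 7 + 11 = 18.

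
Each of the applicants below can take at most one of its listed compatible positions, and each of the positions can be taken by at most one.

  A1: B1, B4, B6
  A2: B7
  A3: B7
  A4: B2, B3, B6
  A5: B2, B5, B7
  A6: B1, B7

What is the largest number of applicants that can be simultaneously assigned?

Unit-capacity flow: source→left, listed edges, right→sink; max matching = max flow.
Augmenting path A1→B1 (+1); matched 1.
Augmenting path A2→B7 (+1); matched 2.
Augmenting path A4→B2 (+1); matched 3.
Augmenting path A5→B5 (+1); matched 4.
Augmenting path A6→B1→A1→B4 (+1); matched 5.
No augmenting path remains; maximum matching = 5.
König certificate: {A1, A4, A5, A6, B7} is a vertex cover of size 5 (every listed pair touches it), so no matching can be larger.

5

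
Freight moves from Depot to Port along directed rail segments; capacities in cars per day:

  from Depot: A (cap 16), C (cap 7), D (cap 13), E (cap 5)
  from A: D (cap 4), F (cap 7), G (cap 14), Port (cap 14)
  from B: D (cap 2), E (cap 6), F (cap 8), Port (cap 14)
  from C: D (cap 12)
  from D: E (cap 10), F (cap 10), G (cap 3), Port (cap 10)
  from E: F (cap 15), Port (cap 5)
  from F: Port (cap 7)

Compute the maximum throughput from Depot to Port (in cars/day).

36

Augment Depot→A→Port: bottleneck 14, flow now 14.
Augment Depot→D→Port: bottleneck 10, flow now 24.
Augment Depot→E→Port: bottleneck 5, flow now 29.
Augment Depot→A→F→Port: bottleneck 2, flow now 31.
Augment Depot→D→F→Port: bottleneck 3, flow now 34.
Augment Depot→C→D→F→Port: bottleneck 2, flow now 36.
No augmenting path remains; maximum flow = 36.
In the residual graph, reachable from Depot: {Depot, A, C, D, E, F, G}.
Min-cut edges: A→Port (14), D→Port (10), E→Port (5), F→Port (7); capacity 14 + 10 + 5 + 7 = 36.
This cut is saturated, so no flow can exceed 36.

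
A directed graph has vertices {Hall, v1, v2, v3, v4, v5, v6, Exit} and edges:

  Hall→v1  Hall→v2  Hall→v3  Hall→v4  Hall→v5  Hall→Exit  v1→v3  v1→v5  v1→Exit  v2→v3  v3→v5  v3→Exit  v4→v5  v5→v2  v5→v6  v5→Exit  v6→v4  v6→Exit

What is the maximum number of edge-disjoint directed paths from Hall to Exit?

5

Assign every edge capacity 1; by Menger, the answer equals the max flow.
Path Hall→Exit (+1); total 1.
Path Hall→v1→Exit (+1); total 2.
Path Hall→v3→Exit (+1); total 3.
Path Hall→v5→Exit (+1); total 4.
Path Hall→v4→v5→v6→Exit (+1); total 5.
No residual Hall→Exit path; max flow = 5.
Certifying cut of size 5: {Hall→Exit, Hall→v1, v3→Exit, v5→Exit, v5→v6}.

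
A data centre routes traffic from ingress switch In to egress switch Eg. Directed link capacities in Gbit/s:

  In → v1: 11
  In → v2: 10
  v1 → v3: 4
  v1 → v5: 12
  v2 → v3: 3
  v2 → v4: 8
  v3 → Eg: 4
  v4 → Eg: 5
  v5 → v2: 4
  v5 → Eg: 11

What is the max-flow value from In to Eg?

Augment In→v1→v3→Eg: bottleneck 4, flow now 4.
Augment In→v1→v5→Eg: bottleneck 7, flow now 11.
Augment In→v2→v4→Eg: bottleneck 5, flow now 16.
Augment In→v2→v3→v1→v5→Eg: bottleneck 3, flow now 19. (uses reverse residual edge)
No augmenting path remains; maximum flow = 19.
In the residual graph, reachable from In: {In, v2, v4}.
Min-cut edges: In→v1 (11), v2→v3 (3), v4→Eg (5); capacity 11 + 3 + 5 = 19.
This cut is saturated, so no flow can exceed 19.

19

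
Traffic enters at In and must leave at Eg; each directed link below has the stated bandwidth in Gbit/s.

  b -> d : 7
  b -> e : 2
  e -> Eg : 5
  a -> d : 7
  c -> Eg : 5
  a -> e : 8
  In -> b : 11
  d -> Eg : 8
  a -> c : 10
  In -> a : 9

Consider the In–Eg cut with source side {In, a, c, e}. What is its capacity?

28

Edges leaving {In, a, c, e}: In→b (11), a→d (7), c→Eg (5), e→Eg (5).
Cut capacity = 11 + 7 + 5 + 5 = 28.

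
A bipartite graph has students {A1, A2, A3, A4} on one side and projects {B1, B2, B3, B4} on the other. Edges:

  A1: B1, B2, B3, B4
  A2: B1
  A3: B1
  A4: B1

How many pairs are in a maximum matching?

2

Unit-capacity flow: source→left, listed edges, right→sink; max matching = max flow.
Augmenting path A1→B1 (+1); matched 1.
Augmenting path A2→B1→A1→B2 (+1); matched 2.
No augmenting path remains; maximum matching = 2.
König certificate: {A1, B1} is a vertex cover of size 2 (every listed pair touches it), so no matching can be larger.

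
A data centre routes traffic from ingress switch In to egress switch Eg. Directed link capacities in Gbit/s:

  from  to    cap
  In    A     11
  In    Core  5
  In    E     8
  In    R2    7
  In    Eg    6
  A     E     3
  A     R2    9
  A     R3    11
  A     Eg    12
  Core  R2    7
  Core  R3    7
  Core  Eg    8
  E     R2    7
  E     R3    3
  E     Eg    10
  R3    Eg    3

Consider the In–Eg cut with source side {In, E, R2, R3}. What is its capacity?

Edges leaving {In, E, R2, R3}: In→A (11), In→Core (5), In→Eg (6), E→Eg (10), R3→Eg (3).
Cut capacity = 11 + 5 + 6 + 10 + 3 = 35.

35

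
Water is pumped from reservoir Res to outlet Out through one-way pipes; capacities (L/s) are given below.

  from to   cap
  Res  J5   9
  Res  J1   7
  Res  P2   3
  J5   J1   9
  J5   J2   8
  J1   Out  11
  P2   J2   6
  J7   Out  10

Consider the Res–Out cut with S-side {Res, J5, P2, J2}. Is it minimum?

No — its capacity is 16, but the minimum cut has capacity 11.

Given cut capacity: 7 + 9 = 16.
Augment Res→J1→Out: bottleneck 7, flow now 7.
Augment Res→J5→J1→Out: bottleneck 4, flow now 11.
No augmenting path remains; maximum flow = 11.
In the residual graph, reachable from Res: {Res, J5, J1, P2, J2}.
Min-cut edges: J1→Out (11); capacity 11 = 11.
Cut capacity 16 exceeds the max flow 11, so it is not minimum.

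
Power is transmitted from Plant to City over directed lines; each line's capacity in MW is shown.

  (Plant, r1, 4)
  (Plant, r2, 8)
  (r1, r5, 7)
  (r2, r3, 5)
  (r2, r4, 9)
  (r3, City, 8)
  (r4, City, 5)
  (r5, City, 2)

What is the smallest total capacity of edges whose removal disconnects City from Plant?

10

Augment Plant→r1→r5→City: bottleneck 2, flow now 2.
Augment Plant→r2→r3→City: bottleneck 5, flow now 7.
Augment Plant→r2→r4→City: bottleneck 3, flow now 10.
No augmenting path remains; maximum flow = 10.
By max-flow min-cut, the minimum cut capacity equals the max flow.
In the residual graph, reachable from Plant: {Plant, r1, r5}.
Min-cut edges: Plant→r2 (8), r5→City (2); capacity 8 + 2 = 10.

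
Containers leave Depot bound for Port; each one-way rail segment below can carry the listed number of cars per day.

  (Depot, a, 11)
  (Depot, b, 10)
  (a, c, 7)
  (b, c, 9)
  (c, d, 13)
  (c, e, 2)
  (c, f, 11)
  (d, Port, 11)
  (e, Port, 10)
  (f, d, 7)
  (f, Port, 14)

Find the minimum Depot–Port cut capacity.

16

Augment Depot→a→c→d→Port: bottleneck 7, flow now 7.
Augment Depot→b→c→d→Port: bottleneck 4, flow now 11.
Augment Depot→b→c→e→Port: bottleneck 2, flow now 13.
Augment Depot→b→c→f→Port: bottleneck 3, flow now 16.
No augmenting path remains; maximum flow = 16.
By max-flow min-cut, the minimum cut capacity equals the max flow.
In the residual graph, reachable from Depot: {Depot, a, b}.
Min-cut edges: a→c (7), b→c (9); capacity 7 + 9 = 16.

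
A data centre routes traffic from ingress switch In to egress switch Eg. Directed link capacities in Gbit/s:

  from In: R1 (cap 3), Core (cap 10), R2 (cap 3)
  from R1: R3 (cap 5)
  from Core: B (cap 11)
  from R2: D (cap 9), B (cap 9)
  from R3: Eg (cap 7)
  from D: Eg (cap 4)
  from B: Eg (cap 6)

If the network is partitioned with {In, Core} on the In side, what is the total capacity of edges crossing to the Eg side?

Edges leaving {In, Core}: In→R1 (3), In→R2 (3), Core→B (11).
Cut capacity = 3 + 3 + 11 = 17.

17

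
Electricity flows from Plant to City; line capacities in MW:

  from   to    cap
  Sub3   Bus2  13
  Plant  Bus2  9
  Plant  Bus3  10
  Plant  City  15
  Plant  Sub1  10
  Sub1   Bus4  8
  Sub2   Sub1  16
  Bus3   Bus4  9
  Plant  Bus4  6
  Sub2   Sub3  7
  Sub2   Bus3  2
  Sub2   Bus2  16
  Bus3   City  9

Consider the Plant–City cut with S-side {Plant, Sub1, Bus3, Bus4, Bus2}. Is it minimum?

Given cut capacity: 15 + 9 = 24.
Augment Plant→City: bottleneck 15, flow now 15.
Augment Plant→Bus3→City: bottleneck 9, flow now 24.
No augmenting path remains; maximum flow = 24.
Cut capacity 24 equals the max flow, so it is a minimum cut.

Yes — it is a minimum cut (capacity 24).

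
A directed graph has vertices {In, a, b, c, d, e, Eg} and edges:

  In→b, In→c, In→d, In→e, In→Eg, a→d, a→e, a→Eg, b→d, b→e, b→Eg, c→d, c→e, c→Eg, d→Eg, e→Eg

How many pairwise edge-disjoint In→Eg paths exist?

Assign every edge capacity 1; by Menger, the answer equals the max flow.
Path In→Eg (+1); total 1.
Path In→b→Eg (+1); total 2.
Path In→c→Eg (+1); total 3.
Path In→d→Eg (+1); total 4.
Path In→e→Eg (+1); total 5.
No residual In→Eg path; max flow = 5.
Certifying cut of size 5: {In→Eg, In→b, In→c, In→d, In→e}.

5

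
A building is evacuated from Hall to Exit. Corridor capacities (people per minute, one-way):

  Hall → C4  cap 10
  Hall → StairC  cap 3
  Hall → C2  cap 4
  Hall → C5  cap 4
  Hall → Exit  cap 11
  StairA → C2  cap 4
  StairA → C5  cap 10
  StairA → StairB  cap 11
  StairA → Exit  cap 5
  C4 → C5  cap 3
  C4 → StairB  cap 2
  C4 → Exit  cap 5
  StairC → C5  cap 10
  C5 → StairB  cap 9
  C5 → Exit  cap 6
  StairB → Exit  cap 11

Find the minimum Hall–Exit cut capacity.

28

Augment Hall→Exit: bottleneck 11, flow now 11.
Augment Hall→C4→Exit: bottleneck 5, flow now 16.
Augment Hall→C5→Exit: bottleneck 4, flow now 20.
Augment Hall→C4→C5→Exit: bottleneck 2, flow now 22.
Augment Hall→C4→StairB→Exit: bottleneck 2, flow now 24.
Augment Hall→C4→C5→StairB→Exit: bottleneck 1, flow now 25.
Augment Hall→StairC→C5→StairB→Exit: bottleneck 3, flow now 28.
No augmenting path remains; maximum flow = 28.
By max-flow min-cut, the minimum cut capacity equals the max flow.
In the residual graph, reachable from Hall: {Hall, C2}.
Min-cut edges: Hall→C4 (10), Hall→StairC (3), Hall→C5 (4), Hall→Exit (11); capacity 10 + 3 + 4 + 11 = 28.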